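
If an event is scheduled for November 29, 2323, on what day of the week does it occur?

Thursday

Doomsday rule: the anchor day for the 2300s is Wednesday. For year 23: 23÷12 = 1 r 11, and 11÷4 = 2, so 1+11+2 = 14.
Wednesday + 14 ≡ Wednesday — that's 2323's doomsday.
In November the doomsday date is Nov 7.
Nov 29 is 22 days after Nov 7; 22 mod 7 = 1, so Wednesday + 1 = Thursday.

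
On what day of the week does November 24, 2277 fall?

Doomsday rule: the anchor day for the 2200s is Friday. For year 77: 77÷12 = 6 r 5, and 5÷4 = 1, so 6+5+1 = 12.
Friday + 12 ≡ Wednesday — that's 2277's doomsday.
In November the doomsday date is Nov 7.
Nov 24 is 17 days after Nov 7; 17 mod 7 = 3, so Wednesday + 3 = Saturday.

Saturday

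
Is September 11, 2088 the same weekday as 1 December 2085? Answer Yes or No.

From Dec 1, 2085 to Sep 11, 2088 is 1015 days.
1015 mod 7 = 0, so they are the same weekday.
(Dec 1, 2085 is a Saturday; Sep 11, 2088 is a Saturday.)

Yes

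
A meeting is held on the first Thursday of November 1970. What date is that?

November 1, 1970 is a Sunday.
The first Thursday is therefore November 5 (4 days later).

November 5, 1970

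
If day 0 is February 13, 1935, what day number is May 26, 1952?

6312

Feb 13, 1935 → Feb 13, 1936: 365 days.
Feb 13, 1936 → Feb 13, 1937: 366 days (Feb 29, 1936 is in that span).
Feb 13, 1937 → Feb 13, 1938: 365 days.
Feb 13, 1938 → Feb 13, 1939: 365 days.
Feb 13, 1939 → Feb 13, 1940: 365 days.
Feb 13, 1940 → Feb 13, 1941: 366 days (Feb 29, 1940 is in that span).
Feb 13, 1941 → Feb 13, 1942: 365 days.
Feb 13, 1942 → Feb 13, 1943: 365 days.
Feb 13, 1943 → Feb 13, 1944: 365 days.
Feb 13, 1944 → Feb 13, 1945: 366 days (Feb 29, 1944 is in that span).
Feb 13, 1945 → Feb 13, 1946: 365 days.
Feb 13, 1946 → Feb 13, 1947: 365 days.
Feb 13, 1947 → Feb 13, 1948: 365 days.
Feb 13, 1948 → Feb 13, 1949: 366 days (Feb 29, 1948 is in that span).
Feb 13, 1949 → Feb 13, 1950: 365 days.
Feb 13, 1950 → Feb 13, 1951: 365 days.
Feb 13, 1951 → Feb 13, 1952: 365 days.
Feb 13, 1952 → Mar 13, 1952: 29 days (February has 29).
Mar 13, 1952 → Apr 13, 1952: 31 days (March has 31).
Apr 13, 1952 → May 13, 1952: 30 days (April has 30).
May 13, 1952 → May 26, 1952: 13 days.
Total: 6312 days.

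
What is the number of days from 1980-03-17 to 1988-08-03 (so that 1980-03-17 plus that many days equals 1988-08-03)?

3061

Mar 17, 1980 → Mar 17, 1981: 365 days.
Mar 17, 1981 → Mar 17, 1982: 365 days.
Mar 17, 1982 → Mar 17, 1983: 365 days.
Mar 17, 1983 → Mar 17, 1984: 366 days (Feb 29, 1984 is in that span).
Mar 17, 1984 → Mar 17, 1985: 365 days.
Mar 17, 1985 → Mar 17, 1986: 365 days.
Mar 17, 1986 → Mar 17, 1987: 365 days.
Mar 17, 1987 → Mar 17, 1988: 366 days (Feb 29, 1988 is in that span).
Mar 17, 1988 → Apr 17, 1988: 31 days (March has 31).
Apr 17, 1988 → May 17, 1988: 30 days (April has 30).
May 17, 1988 → Jun 17, 1988: 31 days (May has 31).
Jun 17, 1988 → Jul 17, 1988: 30 days (June has 30).
Jul 17, 1988 → Aug 3, 1988: 17 days.
Total: 3061 days.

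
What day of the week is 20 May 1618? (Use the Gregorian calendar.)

Doomsday rule: the anchor day for the 1600s is Tuesday. For year 18: 18÷12 = 1 r 6, and 6÷4 = 1, so 1+6+1 = 8.
Tuesday + 8 ≡ Wednesday — that's 1618's doomsday.
In May the doomsday date is May 9.
May 20 is 11 days after May 9; 11 mod 7 = 4, so Wednesday + 4 = Sunday.

Sunday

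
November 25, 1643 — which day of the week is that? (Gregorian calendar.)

Wednesday

Doomsday rule: the anchor day for the 1600s is Tuesday. For year 43: 43÷12 = 3 r 7, and 7÷4 = 1, so 3+7+1 = 11.
Tuesday + 11 ≡ Saturday — that's 1643's doomsday.
In November the doomsday date is Nov 7.
Nov 25 is 18 days after Nov 7; 18 mod 7 = 4, so Saturday + 4 = Wednesday.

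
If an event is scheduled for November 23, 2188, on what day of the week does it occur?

Doomsday rule: the anchor day for the 2100s is Sunday. For year 88: 88÷12 = 7 r 4, and 4÷4 = 1, so 7+4+1 = 12.
Sunday + 12 ≡ Friday — that's 2188's doomsday.
In November the doomsday date is Nov 7.
Nov 23 is 16 days after Nov 7; 16 mod 7 = 2, so Friday + 2 = Sunday.

Sunday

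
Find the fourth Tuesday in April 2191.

April 1, 2191 is a Friday.
The first Tuesday is therefore April 5 (4 days later).
The fourth Tuesday is 5 + 3×7 = April 26.

April 26, 2191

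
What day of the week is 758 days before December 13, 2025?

Thursday

Dec 13, 2025 is a Saturday.
758 mod 7 = 2, so 758 days before a Saturday is Saturday − 2 = Thursday.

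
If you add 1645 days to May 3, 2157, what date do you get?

+365 (one year) → May 3, 2158 (1280 left).
+365 (one year) → May 3, 2159 (915 left).
+366 (one year; includes Feb 29, 2160) → May 3, 2160 (549 left).
+365 (one year) → May 3, 2161 (184 left).
May has 31 days: +29 → Jun 1, 2161 (155 left).
Jun has 30 days: +30 → Jul 1, 2161 (125 left).
Jul has 31 days: +31 → Aug 1, 2161 (94 left).
Aug has 31 days: +31 → Sep 1, 2161 (63 left).
Sep has 30 days: +30 → Oct 1, 2161 (33 left).
Oct has 31 days: +31 → Nov 1, 2161 (2 left).
+2 → Nov 3, 2161.

November 3, 2161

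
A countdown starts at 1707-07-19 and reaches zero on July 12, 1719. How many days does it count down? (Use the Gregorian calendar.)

4376

Jul 19, 1707 → Jul 19, 1708: 366 days (Feb 29, 1708 is in that span).
Jul 19, 1708 → Jul 19, 1709: 365 days.
Jul 19, 1709 → Jul 19, 1710: 365 days.
Jul 19, 1710 → Jul 19, 1711: 365 days.
Jul 19, 1711 → Jul 19, 1712: 366 days (Feb 29, 1712 is in that span).
Jul 19, 1712 → Jul 19, 1713: 365 days.
Jul 19, 1713 → Jul 19, 1714: 365 days.
Jul 19, 1714 → Jul 19, 1715: 365 days.
Jul 19, 1715 → Jul 19, 1716: 366 days (Feb 29, 1716 is in that span).
Jul 19, 1716 → Jul 19, 1717: 365 days.
Jul 19, 1717 → Jul 19, 1718: 365 days.
Jul 19, 1718 → Aug 19, 1718: 31 days (July has 31).
Aug 19, 1718 → Sep 19, 1718: 31 days (August has 31).
Sep 19, 1718 → Oct 19, 1718: 30 days (September has 30).
Oct 19, 1718 → Nov 19, 1718: 31 days (October has 31).
Nov 19, 1718 → Dec 19, 1718: 30 days (November has 30).
Dec 19, 1718 → Jan 19, 1719: 31 days (December has 31).
Jan 19, 1719 → Feb 19, 1719: 31 days (January has 31).
Feb 19, 1719 → Mar 19, 1719: 28 days (February has 28).
Mar 19, 1719 → Apr 19, 1719: 31 days (March has 31).
Apr 19, 1719 → May 19, 1719: 30 days (April has 30).
May 19, 1719 → Jun 19, 1719: 31 days (May has 31).
Jun 19, 1719 → Jul 12, 1719: 23 days.
Total: 4376 days.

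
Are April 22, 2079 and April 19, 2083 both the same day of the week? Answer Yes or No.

No

From Apr 22, 2079 to Apr 19, 2083 is 1458 days.
1458 mod 7 = 2, so they are different weekdays.
(Apr 22, 2079 is a Saturday; Apr 19, 2083 is a Monday.)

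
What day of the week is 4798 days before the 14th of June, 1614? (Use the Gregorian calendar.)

Wednesday

Jun 14, 1614 is a Saturday.
4798 mod 7 = 3, so 4798 days before a Saturday is Saturday − 3 = Wednesday.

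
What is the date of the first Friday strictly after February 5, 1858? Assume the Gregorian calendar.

February 12, 1858

Feb 5, 1858 is a Friday.
From Friday to the next Friday is 7 days.
Feb 5, 1858 + 7 = Feb 12, 1858.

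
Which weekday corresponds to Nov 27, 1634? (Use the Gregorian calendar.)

Monday

Doomsday rule: the anchor day for the 1600s is Tuesday. For year 34: 34÷12 = 2 r 10, and 10÷4 = 2, so 2+10+2 = 14.
Tuesday + 14 ≡ Tuesday — that's 1634's doomsday.
In November the doomsday date is Nov 7.
Nov 27 is 20 days after Nov 7; 20 mod 7 = 6, so Tuesday + 6 = Monday.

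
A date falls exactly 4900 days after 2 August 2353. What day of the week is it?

Aug 2, 2353 is a Sunday.
4900 mod 7 = 0, so 4900 days after a Sunday is Sunday + 0 = Sunday.

Sunday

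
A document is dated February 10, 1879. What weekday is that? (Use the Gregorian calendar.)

Monday

January 1, 1879 is a Wednesday.
Jan 1, 1879 → Feb 1, 1879: 31 days (January has 31).
Feb 1, 1879 → Feb 10, 1879: 9 days.
Total: 40 days.
40 mod 7 = 5, so Wednesday + 5 = Monday.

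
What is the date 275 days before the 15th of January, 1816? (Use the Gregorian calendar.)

April 15, 1815

−15 → Dec 31, 1815 (end of Dec, 31 days; 260 left).
−31 → Nov 30, 1815 (end of Nov, 30 days; 229 left).
−30 → Oct 31, 1815 (end of Oct, 31 days; 199 left).
−31 → Sep 30, 1815 (end of Sep, 30 days; 168 left).
−30 → Aug 31, 1815 (end of Aug, 31 days; 138 left).
−31 → Jul 31, 1815 (end of Jul, 31 days; 107 left).
−31 → Jun 30, 1815 (end of Jun, 30 days; 76 left).
−30 → May 31, 1815 (end of May, 31 days; 46 left).
−31 → Apr 30, 1815 (end of Apr, 30 days; 15 left).
−15 → Apr 15, 1815.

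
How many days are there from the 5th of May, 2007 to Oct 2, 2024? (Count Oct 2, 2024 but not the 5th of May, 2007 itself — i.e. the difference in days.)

May 5, 2007 → May 5, 2008: 366 days (Feb 29, 2008 is in that span).
May 5, 2008 → May 5, 2009: 365 days.
May 5, 2009 → May 5, 2010: 365 days.
May 5, 2010 → May 5, 2011: 365 days.
May 5, 2011 → May 5, 2012: 366 days (Feb 29, 2012 is in that span).
May 5, 2012 → May 5, 2013: 365 days.
May 5, 2013 → May 5, 2014: 365 days.
May 5, 2014 → May 5, 2015: 365 days.
May 5, 2015 → May 5, 2016: 366 days (Feb 29, 2016 is in that span).
May 5, 2016 → May 5, 2017: 365 days.
May 5, 2017 → May 5, 2018: 365 days.
May 5, 2018 → May 5, 2019: 365 days.
May 5, 2019 → May 5, 2020: 366 days (Feb 29, 2020 is in that span).
May 5, 2020 → May 5, 2021: 365 days.
May 5, 2021 → May 5, 2022: 365 days.
May 5, 2022 → May 5, 2023: 365 days.
May 5, 2023 → May 5, 2024: 366 days (Feb 29, 2024 is in that span).
May 5, 2024 → Jun 5, 2024: 31 days (May has 31).
Jun 5, 2024 → Jul 5, 2024: 30 days (June has 30).
Jul 5, 2024 → Aug 5, 2024: 31 days (July has 31).
Aug 5, 2024 → Sep 5, 2024: 31 days (August has 31).
Sep 5, 2024 → Oct 2, 2024: 27 days.
Total: 6360 days.

6360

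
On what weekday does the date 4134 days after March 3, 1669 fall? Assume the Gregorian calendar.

Mar 3, 1669 is a Sunday.
4134 mod 7 = 4, so 4134 days after a Sunday is Sunday + 4 = Thursday.

Thursday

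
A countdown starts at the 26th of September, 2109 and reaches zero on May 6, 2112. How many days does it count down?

953

Sep 26, 2109 → Sep 26, 2110: 365 days.
Sep 26, 2110 → Sep 26, 2111: 365 days.
Sep 26, 2111 → Oct 26, 2111: 30 days (September has 30).
Oct 26, 2111 → Nov 26, 2111: 31 days (October has 31).
Nov 26, 2111 → Dec 26, 2111: 30 days (November has 30).
Dec 26, 2111 → Jan 26, 2112: 31 days (December has 31).
Jan 26, 2112 → Feb 26, 2112: 31 days (January has 31).
Feb 26, 2112 → Mar 26, 2112: 29 days (February has 29).
Mar 26, 2112 → Apr 26, 2112: 31 days (March has 31).
Apr 26, 2112 → May 6, 2112: 10 days.
Total: 953 days.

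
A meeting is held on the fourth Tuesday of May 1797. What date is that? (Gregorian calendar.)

May 1, 1797 is a Monday.
The first Tuesday is therefore May 2 (1 days later).
The fourth Tuesday is 2 + 3×7 = May 23.

May 23, 1797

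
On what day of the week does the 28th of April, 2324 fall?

Monday

Doomsday rule: the anchor day for the 2300s is Wednesday. For year 24: 24÷12 = 2 r 0, and 0÷4 = 0, so 2+0+0 = 2.
Wednesday + 2 ≡ Friday — that's 2324's doomsday.
In April the doomsday date is Apr 4.
Apr 28 is 24 days after Apr 4; 24 mod 7 = 3, so Friday + 3 = Monday.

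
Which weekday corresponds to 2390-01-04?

Thursday

Doomsday rule: the anchor day for the 2300s is Wednesday. For year 90: 90÷12 = 7 r 6, and 6÷4 = 1, so 7+6+1 = 14.
Wednesday + 14 ≡ Wednesday — that's 2390's doomsday.
In January the doomsday date is Jan 3 (2390 is not a leap year).
Jan 4 is 1 day after Jan 3; 1 mod 7 = 1, so Wednesday + 1 = Thursday.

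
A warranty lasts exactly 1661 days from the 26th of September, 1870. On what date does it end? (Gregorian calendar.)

+365 (one year) → Sep 26, 1871 (1296 left).
+366 (one year; includes Feb 29, 1872) → Sep 26, 1872 (930 left).
+365 (one year) → Sep 26, 1873 (565 left).
+365 (one year) → Sep 26, 1874 (200 left).
Sep has 30 days: +5 → Oct 1, 1874 (195 left).
Oct has 31 days: +31 → Nov 1, 1874 (164 left).
Nov has 30 days: +30 → Dec 1, 1874 (134 left).
Dec has 31 days: +31 → Jan 1, 1875 (103 left).
Jan has 31 days: +31 → Feb 1, 1875 (72 left).
Feb has 28 days: +28 → Mar 1, 1875 (44 left).
Mar has 31 days: +31 → Apr 1, 1875 (13 left).
+13 → Apr 14, 1875.

April 14, 1875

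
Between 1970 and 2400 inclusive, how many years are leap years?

105

Multiples of 4 in [1970,2400]: 108.
Of those, multiples of 100: 5 (not leap unless ÷400).
Multiples of 400: 2.
Leap years = 108 − 5 + 2 = 105.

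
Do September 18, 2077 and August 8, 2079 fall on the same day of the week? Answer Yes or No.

From Sep 18, 2077 to Aug 8, 2079 is 689 days.
689 mod 7 = 3, so they are different weekdays.
(Sep 18, 2077 is a Saturday; Aug 8, 2079 is a Tuesday.)

No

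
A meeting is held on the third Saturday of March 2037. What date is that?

March 1, 2037 is a Sunday.
The first Saturday is therefore March 7 (6 days later).
The third Saturday is 7 + 2×7 = March 21.

March 21, 2037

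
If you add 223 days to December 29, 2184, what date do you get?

August 9, 2185

Dec has 31 days: +3 → Jan 1, 2185 (220 left).
Jan has 31 days: +31 → Feb 1, 2185 (189 left).
Feb has 28 days: +28 → Mar 1, 2185 (161 left).
Mar has 31 days: +31 → Apr 1, 2185 (130 left).
Apr has 30 days: +30 → May 1, 2185 (100 left).
May has 31 days: +31 → Jun 1, 2185 (69 left).
Jun has 30 days: +30 → Jul 1, 2185 (39 left).
Jul has 31 days: +31 → Aug 1, 2185 (8 left).
+8 → Aug 9, 2185.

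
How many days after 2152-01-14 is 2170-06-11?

6723

Jan 14, 2152 → Jan 14, 2153: 366 days (Feb 29, 2152 is in that span).
Jan 14, 2153 → Jan 14, 2154: 365 days.
Jan 14, 2154 → Jan 14, 2155: 365 days.
Jan 14, 2155 → Jan 14, 2156: 365 days.
Jan 14, 2156 → Jan 14, 2157: 366 days (Feb 29, 2156 is in that span).
Jan 14, 2157 → Jan 14, 2158: 365 days.
Jan 14, 2158 → Jan 14, 2159: 365 days.
Jan 14, 2159 → Jan 14, 2160: 365 days.
Jan 14, 2160 → Jan 14, 2161: 366 days (Feb 29, 2160 is in that span).
Jan 14, 2161 → Jan 14, 2162: 365 days.
Jan 14, 2162 → Jan 14, 2163: 365 days.
Jan 14, 2163 → Jan 14, 2164: 365 days.
Jan 14, 2164 → Jan 14, 2165: 366 days (Feb 29, 2164 is in that span).
Jan 14, 2165 → Jan 14, 2166: 365 days.
Jan 14, 2166 → Jan 14, 2167: 365 days.
Jan 14, 2167 → Jan 14, 2168: 365 days.
Jan 14, 2168 → Jan 14, 2169: 366 days (Feb 29, 2168 is in that span).
Jan 14, 2169 → Jan 14, 2170: 365 days.
Jan 14, 2170 → Feb 14, 2170: 31 days (January has 31).
Feb 14, 2170 → Mar 14, 2170: 28 days (February has 28).
Mar 14, 2170 → Apr 14, 2170: 31 days (March has 31).
Apr 14, 2170 → May 14, 2170: 30 days (April has 30).
May 14, 2170 → Jun 11, 2170: 28 days.
Total: 6723 days.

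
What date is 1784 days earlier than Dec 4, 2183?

January 15, 2179

−365 (one year) → Dec 4, 2182 (1419 left).
−365 (one year) → Dec 4, 2181 (1054 left).
−365 (one year) → Dec 4, 2180 (689 left).
−366 (one year; includes Feb 29, 2180) → Dec 4, 2179 (323 left).
−4 → Nov 30, 2179 (end of Nov, 30 days; 319 left).
−30 → Oct 31, 2179 (end of Oct, 31 days; 289 left).
−31 → Sep 30, 2179 (end of Sep, 30 days; 258 left).
−30 → Aug 31, 2179 (end of Aug, 31 days; 228 left).
−31 → Jul 31, 2179 (end of Jul, 31 days; 197 left).
−31 → Jun 30, 2179 (end of Jun, 30 days; 166 left).
−30 → May 31, 2179 (end of May, 31 days; 136 left).
−31 → Apr 30, 2179 (end of Apr, 30 days; 105 left).
−30 → Mar 31, 2179 (end of Mar, 31 days; 75 left).
−31 → Feb 28, 2179 (end of Feb, 28 days; 44 left).
−28 → Jan 31, 2179 (end of Jan, 31 days; 16 left).
−16 → Jan 15, 2179.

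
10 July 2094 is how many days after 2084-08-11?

Aug 11, 2084 → Aug 11, 2085: 365 days.
Aug 11, 2085 → Aug 11, 2086: 365 days.
Aug 11, 2086 → Aug 11, 2087: 365 days.
Aug 11, 2087 → Aug 11, 2088: 366 days (Feb 29, 2088 is in that span).
Aug 11, 2088 → Aug 11, 2089: 365 days.
Aug 11, 2089 → Aug 11, 2090: 365 days.
Aug 11, 2090 → Aug 11, 2091: 365 days.
Aug 11, 2091 → Aug 11, 2092: 366 days (Feb 29, 2092 is in that span).
Aug 11, 2092 → Aug 11, 2093: 365 days.
Aug 11, 2093 → Sep 11, 2093: 31 days (August has 31).
Sep 11, 2093 → Oct 11, 2093: 30 days (September has 30).
Oct 11, 2093 → Nov 11, 2093: 31 days (October has 31).
Nov 11, 2093 → Dec 11, 2093: 30 days (November has 30).
Dec 11, 2093 → Jan 11, 2094: 31 days (December has 31).
Jan 11, 2094 → Feb 11, 2094: 31 days (January has 31).
Feb 11, 2094 → Mar 11, 2094: 28 days (February has 28).
Mar 11, 2094 → Apr 11, 2094: 31 days (March has 31).
Apr 11, 2094 → May 11, 2094: 30 days (April has 30).
May 11, 2094 → Jun 11, 2094: 31 days (May has 31).
Jun 11, 2094 → Jul 10, 2094: 29 days.
Total: 3620 days.

3620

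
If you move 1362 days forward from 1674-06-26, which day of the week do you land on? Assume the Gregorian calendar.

Jun 26, 1674 is a Tuesday.
1362 mod 7 = 4, so 1362 days after a Tuesday is Tuesday + 4 = Saturday.

Saturday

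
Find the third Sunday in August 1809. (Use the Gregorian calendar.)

August 20, 1809

August 1, 1809 is a Tuesday.
The first Sunday is therefore August 6 (5 days later).
The third Sunday is 6 + 2×7 = August 20.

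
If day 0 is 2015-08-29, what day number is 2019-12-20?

1574

Aug 29, 2015 → Aug 29, 2016: 366 days (Feb 29, 2016 is in that span).
Aug 29, 2016 → Aug 29, 2017: 365 days.
Aug 29, 2017 → Aug 29, 2018: 365 days.
Aug 29, 2018 → Aug 29, 2019: 365 days.
Aug 29, 2019 → Sep 29, 2019: 31 days (August has 31).
Sep 29, 2019 → Oct 29, 2019: 30 days (September has 30).
Oct 29, 2019 → Nov 29, 2019: 31 days (October has 31).
Nov 29, 2019 → Dec 20, 2019: 21 days.
Total: 1574 days.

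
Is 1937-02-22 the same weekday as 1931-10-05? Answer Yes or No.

Yes

From Oct 5, 1931 to Feb 22, 1937 is 1967 days.
1967 mod 7 = 0, so they are the same weekday.
(Oct 5, 1931 is a Monday; Feb 22, 1937 is a Monday.)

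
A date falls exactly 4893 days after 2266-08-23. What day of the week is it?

Thursday

First find the weekday of Aug 23, 2266. Doomsday rule: the anchor day for the 2200s is Friday. For year 66: 66÷12 = 5 r 6, and 6÷4 = 1, so 5+6+1 = 12.
Friday + 12 ≡ Wednesday — that's 2266's doomsday.
In August the doomsday date is Aug 8.
Aug 23 is 15 days after Aug 8; 15 mod 7 = 1, so Wednesday + 1 = Thursday.
4893 mod 7 = 0, so 4893 days after a Thursday is Thursday + 0 = Thursday.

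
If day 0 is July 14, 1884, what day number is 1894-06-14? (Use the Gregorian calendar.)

3622

Jul 14, 1884 → Jul 14, 1885: 365 days.
Jul 14, 1885 → Jul 14, 1886: 365 days.
Jul 14, 1886 → Jul 14, 1887: 365 days.
Jul 14, 1887 → Jul 14, 1888: 366 days (Feb 29, 1888 is in that span).
Jul 14, 1888 → Jul 14, 1889: 365 days.
Jul 14, 1889 → Jul 14, 1890: 365 days.
Jul 14, 1890 → Jul 14, 1891: 365 days.
Jul 14, 1891 → Jul 14, 1892: 366 days (Feb 29, 1892 is in that span).
Jul 14, 1892 → Jul 14, 1893: 365 days.
Jul 14, 1893 → Aug 14, 1893: 31 days (July has 31).
Aug 14, 1893 → Sep 14, 1893: 31 days (August has 31).
Sep 14, 1893 → Oct 14, 1893: 30 days (September has 30).
Oct 14, 1893 → Nov 14, 1893: 31 days (October has 31).
Nov 14, 1893 → Dec 14, 1893: 30 days (November has 30).
Dec 14, 1893 → Jan 14, 1894: 31 days (December has 31).
Jan 14, 1894 → Feb 14, 1894: 31 days (January has 31).
Feb 14, 1894 → Mar 14, 1894: 28 days (February has 28).
Mar 14, 1894 → Apr 14, 1894: 31 days (March has 31).
Apr 14, 1894 → May 14, 1894: 30 days (April has 30).
May 14, 1894 → Jun 14, 1894: 31 days.
Total: 3622 days.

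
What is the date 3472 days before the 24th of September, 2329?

−365 (one year) → Sep 24, 2328 (3107 left).
−366 (one year; includes Feb 29, 2328) → Sep 24, 2327 (2741 left).
−365 (one year) → Sep 24, 2326 (2376 left).
−365 (one year) → Sep 24, 2325 (2011 left).
−365 (one year) → Sep 24, 2324 (1646 left).
−366 (one year; includes Feb 29, 2324) → Sep 24, 2323 (1280 left).
−365 (one year) → Sep 24, 2322 (915 left).
−365 (one year) → Sep 24, 2321 (550 left).
−365 (one year) → Sep 24, 2320 (185 left).
−24 → Aug 31, 2320 (end of Aug, 31 days; 161 left).
−31 → Jul 31, 2320 (end of Jul, 31 days; 130 left).
−31 → Jun 30, 2320 (end of Jun, 30 days; 99 left).
−30 → May 31, 2320 (end of May, 31 days; 69 left).
−31 → Apr 30, 2320 (end of Apr, 30 days; 38 left).
−30 → Mar 31, 2320 (end of Mar, 31 days; 8 left).
−8 → Mar 23, 2320.

March 23, 2320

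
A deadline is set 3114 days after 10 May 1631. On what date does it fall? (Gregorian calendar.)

+366 (one year; includes Feb 29, 1632) → May 10, 1632 (2748 left).
+365 (one year) → May 10, 1633 (2383 left).
+365 (one year) → May 10, 1634 (2018 left).
+365 (one year) → May 10, 1635 (1653 left).
+366 (one year; includes Feb 29, 1636) → May 10, 1636 (1287 left).
+365 (one year) → May 10, 1637 (922 left).
+365 (one year) → May 10, 1638 (557 left).
+365 (one year) → May 10, 1639 (192 left).
May has 31 days: +22 → Jun 1, 1639 (170 left).
Jun has 30 days: +30 → Jul 1, 1639 (140 left).
Jul has 31 days: +31 → Aug 1, 1639 (109 left).
Aug has 31 days: +31 → Sep 1, 1639 (78 left).
Sep has 30 days: +30 → Oct 1, 1639 (48 left).
Oct has 31 days: +31 → Nov 1, 1639 (17 left).
+17 → Nov 18, 1639.

November 18, 1639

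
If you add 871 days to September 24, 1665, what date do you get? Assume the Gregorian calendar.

+365 (one year) → Sep 24, 1666 (506 left).
+365 (one year) → Sep 24, 1667 (141 left).
Sep has 30 days: +7 → Oct 1, 1667 (134 left).
Oct has 31 days: +31 → Nov 1, 1667 (103 left).
Nov has 30 days: +30 → Dec 1, 1667 (73 left).
Dec has 31 days: +31 → Jan 1, 1668 (42 left).
Jan has 31 days: +31 → Feb 1, 1668 (11 left).
+11 → Feb 12, 1668.

February 12, 1668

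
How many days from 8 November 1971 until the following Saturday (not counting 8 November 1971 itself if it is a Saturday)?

5

Nov 8, 1971 is a Monday.
From Monday to the next Saturday is 5 days.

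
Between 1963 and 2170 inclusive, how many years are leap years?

Multiples of 4 in [1963,2170]: 52.
Of those, multiples of 100: 2 (not leap unless ÷400).
Multiples of 400: 1.
Leap years = 52 − 2 + 1 = 51.

51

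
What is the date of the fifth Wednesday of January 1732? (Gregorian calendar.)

January 1, 1732 is a Tuesday.
The first Wednesday is therefore January 2 (1 days later).
The fifth Wednesday is 2 + 4×7 = January 30.

January 30, 1732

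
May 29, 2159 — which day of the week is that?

Tuesday

Doomsday rule: the anchor day for the 2100s is Sunday. For year 59: 59÷12 = 4 r 11, and 11÷4 = 2, so 4+11+2 = 17.
Sunday + 17 ≡ Wednesday — that's 2159's doomsday.
In May the doomsday date is May 9.
May 29 is 20 days after May 9; 20 mod 7 = 6, so Wednesday + 6 = Tuesday.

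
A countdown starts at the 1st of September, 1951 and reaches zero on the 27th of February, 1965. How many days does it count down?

Sep 1, 1951 → Sep 1, 1952: 366 days (Feb 29, 1952 is in that span).
Sep 1, 1952 → Sep 1, 1953: 365 days.
Sep 1, 1953 → Sep 1, 1954: 365 days.
Sep 1, 1954 → Sep 1, 1955: 365 days.
Sep 1, 1955 → Sep 1, 1956: 366 days (Feb 29, 1956 is in that span).
Sep 1, 1956 → Sep 1, 1957: 365 days.
Sep 1, 1957 → Sep 1, 1958: 365 days.
Sep 1, 1958 → Sep 1, 1959: 365 days.
Sep 1, 1959 → Sep 1, 1960: 366 days (Feb 29, 1960 is in that span).
Sep 1, 1960 → Sep 1, 1961: 365 days.
Sep 1, 1961 → Sep 1, 1962: 365 days.
Sep 1, 1962 → Sep 1, 1963: 365 days.
Sep 1, 1963 → Sep 1, 1964: 366 days (Feb 29, 1964 is in that span).
Sep 1, 1964 → Oct 1, 1964: 30 days (September has 30).
Oct 1, 1964 → Nov 1, 1964: 31 days (October has 31).
Nov 1, 1964 → Dec 1, 1964: 30 days (November has 30).
Dec 1, 1964 → Jan 1, 1965: 31 days (December has 31).
Jan 1, 1965 → Feb 1, 1965: 31 days (January has 31).
Feb 1, 1965 → Feb 27, 1965: 26 days.
Total: 4928 days.

4928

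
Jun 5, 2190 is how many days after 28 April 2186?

1499

Apr 28, 2186 → Apr 28, 2187: 365 days.
Apr 28, 2187 → Apr 28, 2188: 366 days (Feb 29, 2188 is in that span).
Apr 28, 2188 → Apr 28, 2189: 365 days.
Apr 28, 2189 → Apr 28, 2190: 365 days.
Apr 28, 2190 → May 28, 2190: 30 days (April has 30).
May 28, 2190 → Jun 5, 2190: 8 days.
Total: 1499 days.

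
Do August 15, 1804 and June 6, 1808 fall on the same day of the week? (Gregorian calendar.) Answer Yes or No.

No

From Aug 15, 1804 to Jun 6, 1808 is 1391 days.
1391 mod 7 = 5, so they are different weekdays.
(Aug 15, 1804 is a Wednesday; Jun 6, 1808 is a Monday.)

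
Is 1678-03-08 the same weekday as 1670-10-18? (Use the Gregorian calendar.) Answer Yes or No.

From Oct 18, 1670 to Mar 8, 1678 is 2698 days.
2698 mod 7 = 3, so they are different weekdays.
(Oct 18, 1670 is a Saturday; Mar 8, 1678 is a Tuesday.)

No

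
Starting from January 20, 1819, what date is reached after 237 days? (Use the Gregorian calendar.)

Jan has 31 days: +12 → Feb 1, 1819 (225 left).
Feb has 28 days: +28 → Mar 1, 1819 (197 left).
Mar has 31 days: +31 → Apr 1, 1819 (166 left).
Apr has 30 days: +30 → May 1, 1819 (136 left).
May has 31 days: +31 → Jun 1, 1819 (105 left).
Jun has 30 days: +30 → Jul 1, 1819 (75 left).
Jul has 31 days: +31 → Aug 1, 1819 (44 left).
Aug has 31 days: +31 → Sep 1, 1819 (13 left).
+13 → Sep 14, 1819.

September 14, 1819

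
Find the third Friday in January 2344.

January 21, 2344

January 1, 2344 is a Saturday.
The first Friday is therefore January 7 (6 days later).
The third Friday is 7 + 2×7 = January 21.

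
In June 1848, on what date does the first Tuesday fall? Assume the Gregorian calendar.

June 6, 1848

June 1, 1848 is a Thursday.
The first Tuesday is therefore June 6 (5 days later).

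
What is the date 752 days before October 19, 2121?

−365 (one year) → Oct 19, 2120 (387 left).
−19 → Sep 30, 2120 (end of Sep, 30 days; 368 left).
−30 → Aug 31, 2120 (end of Aug, 31 days; 338 left).
−31 → Jul 31, 2120 (end of Jul, 31 days; 307 left).
−31 → Jun 30, 2120 (end of Jun, 30 days; 276 left).
−30 → May 31, 2120 (end of May, 31 days; 246 left).
−31 → Apr 30, 2120 (end of Apr, 30 days; 215 left).
−30 → Mar 31, 2120 (end of Mar, 31 days; 185 left).
−31 → Feb 29, 2120 (end of Feb, 29 days; 154 left).
−29 → Jan 31, 2120 (end of Jan, 31 days; 125 left).
−31 → Dec 31, 2119 (end of Dec, 31 days; 94 left).
−31 → Nov 30, 2119 (end of Nov, 30 days; 63 left).
−30 → Oct 31, 2119 (end of Oct, 31 days; 33 left).
−31 → Sep 30, 2119 (end of Sep, 30 days; 2 left).
−2 → Sep 28, 2119.

September 28, 2119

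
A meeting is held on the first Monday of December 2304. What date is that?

December 5, 2304

December 1, 2304 is a Thursday.
The first Monday is therefore December 5 (4 days later).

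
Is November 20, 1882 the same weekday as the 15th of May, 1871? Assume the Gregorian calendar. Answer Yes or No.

Yes

From May 15, 1871 to Nov 20, 1882 is 4207 days.
4207 mod 7 = 0, so they are the same weekday.
(May 15, 1871 is a Monday; Nov 20, 1882 is a Monday.)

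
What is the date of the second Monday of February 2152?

February 14, 2152

February 1, 2152 is a Tuesday.
The first Monday is therefore February 7 (6 days later).
The second Monday is 7 + 1×7 = February 14.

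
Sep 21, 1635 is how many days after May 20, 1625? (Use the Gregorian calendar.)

3776

May 20, 1625 → May 20, 1626: 365 days.
May 20, 1626 → May 20, 1627: 365 days.
May 20, 1627 → May 20, 1628: 366 days (Feb 29, 1628 is in that span).
May 20, 1628 → May 20, 1629: 365 days.
May 20, 1629 → May 20, 1630: 365 days.
May 20, 1630 → May 20, 1631: 365 days.
May 20, 1631 → May 20, 1632: 366 days (Feb 29, 1632 is in that span).
May 20, 1632 → May 20, 1633: 365 days.
May 20, 1633 → May 20, 1634: 365 days.
May 20, 1634 → May 20, 1635: 365 days.
May 20, 1635 → Jun 20, 1635: 31 days (May has 31).
Jun 20, 1635 → Jul 20, 1635: 30 days (June has 30).
Jul 20, 1635 → Aug 20, 1635: 31 days (July has 31).
Aug 20, 1635 → Sep 20, 1635: 31 days (August has 31).
Sep 20, 1635 → Sep 21, 1635: 1 days.
Total: 3776 days.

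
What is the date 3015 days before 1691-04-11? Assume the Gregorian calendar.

January 8, 1683

−365 (one year) → Apr 11, 1690 (2650 left).
−365 (one year) → Apr 11, 1689 (2285 left).
−365 (one year) → Apr 11, 1688 (1920 left).
−366 (one year; includes Feb 29, 1688) → Apr 11, 1687 (1554 left).
−365 (one year) → Apr 11, 1686 (1189 left).
−365 (one year) → Apr 11, 1685 (824 left).
−365 (one year) → Apr 11, 1684 (459 left).
−366 (one year; includes Feb 29, 1684) → Apr 11, 1683 (93 left).
−11 → Mar 31, 1683 (end of Mar, 31 days; 82 left).
−31 → Feb 28, 1683 (end of Feb, 28 days; 51 left).
−28 → Jan 31, 1683 (end of Jan, 31 days; 23 left).
−23 → Jan 8, 1683.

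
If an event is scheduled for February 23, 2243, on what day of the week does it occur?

Thursday

Doomsday rule: the anchor day for the 2200s is Friday. For year 43: 43÷12 = 3 r 7, and 7÷4 = 1, so 3+7+1 = 11.
Friday + 11 ≡ Tuesday — that's 2243's doomsday.
In February the doomsday date is Feb 28 (2243 is not a leap year).
Feb 23 is 5 days before Feb 28; 5 mod 7 = 5, so Tuesday − 5 = Thursday.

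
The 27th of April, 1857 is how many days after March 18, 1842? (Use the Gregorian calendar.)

Mar 18, 1842 → Mar 18, 1843: 365 days.
Mar 18, 1843 → Mar 18, 1844: 366 days (Feb 29, 1844 is in that span).
Mar 18, 1844 → Mar 18, 1845: 365 days.
Mar 18, 1845 → Mar 18, 1846: 365 days.
Mar 18, 1846 → Mar 18, 1847: 365 days.
Mar 18, 1847 → Mar 18, 1848: 366 days (Feb 29, 1848 is in that span).
Mar 18, 1848 → Mar 18, 1849: 365 days.
Mar 18, 1849 → Mar 18, 1850: 365 days.
Mar 18, 1850 → Mar 18, 1851: 365 days.
Mar 18, 1851 → Mar 18, 1852: 366 days (Feb 29, 1852 is in that span).
Mar 18, 1852 → Mar 18, 1853: 365 days.
Mar 18, 1853 → Mar 18, 1854: 365 days.
Mar 18, 1854 → Mar 18, 1855: 365 days.
Mar 18, 1855 → Mar 18, 1856: 366 days (Feb 29, 1856 is in that span).
Mar 18, 1856 → Mar 18, 1857: 365 days.
Mar 18, 1857 → Apr 18, 1857: 31 days (March has 31).
Apr 18, 1857 → Apr 27, 1857: 9 days.
Total: 5519 days.

5519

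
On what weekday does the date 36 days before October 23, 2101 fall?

Saturday

First find the weekday of Oct 23, 2101. Doomsday rule: the anchor day for the 2100s is Sunday. For year 01: 1÷12 = 0 r 1, and 1÷4 = 0, so 0+1+0 = 1.
Sunday + 1 ≡ Monday — that's 2101's doomsday.
In October the doomsday date is Oct 10.
Oct 23 is 13 days after Oct 10; 13 mod 7 = 6, so Monday + 6 = Sunday.
36 mod 7 = 1, so 36 days before a Sunday is Sunday − 1 = Saturday.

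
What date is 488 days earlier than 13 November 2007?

July 13, 2006

−365 (one year) → Nov 13, 2006 (123 left).
−13 → Oct 31, 2006 (end of Oct, 31 days; 110 left).
−31 → Sep 30, 2006 (end of Sep, 30 days; 79 left).
−30 → Aug 31, 2006 (end of Aug, 31 days; 49 left).
−31 → Jul 31, 2006 (end of Jul, 31 days; 18 left).
−18 → Jul 13, 2006.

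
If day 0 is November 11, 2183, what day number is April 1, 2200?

5985

Nov 11, 2183 → Nov 11, 2184: 366 days (Feb 29, 2184 is in that span).
Nov 11, 2184 → Nov 11, 2185: 365 days.
Nov 11, 2185 → Nov 11, 2186: 365 days.
Nov 11, 2186 → Nov 11, 2187: 365 days.
Nov 11, 2187 → Nov 11, 2188: 366 days (Feb 29, 2188 is in that span).
Nov 11, 2188 → Nov 11, 2189: 365 days.
Nov 11, 2189 → Nov 11, 2190: 365 days.
Nov 11, 2190 → Nov 11, 2191: 365 days.
Nov 11, 2191 → Nov 11, 2192: 366 days (Feb 29, 2192 is in that span).
Nov 11, 2192 → Nov 11, 2193: 365 days.
Nov 11, 2193 → Nov 11, 2194: 365 days.
Nov 11, 2194 → Nov 11, 2195: 365 days.
Nov 11, 2195 → Nov 11, 2196: 366 days (Feb 29, 2196 is in that span).
Nov 11, 2196 → Nov 11, 2197: 365 days.
Nov 11, 2197 → Nov 11, 2198: 365 days.
Nov 11, 2198 → Nov 11, 2199: 365 days.
Nov 11, 2199 → Dec 11, 2199: 30 days (November has 30).
Dec 11, 2199 → Jan 11, 2200: 31 days (December has 31).
Jan 11, 2200 → Feb 11, 2200: 31 days (January has 31).
Feb 11, 2200 → Mar 11, 2200: 28 days (February has 28).
Mar 11, 2200 → Apr 1, 2200: 21 days.
Total: 5985 days.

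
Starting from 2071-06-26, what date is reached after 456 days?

September 24, 2072

+366 (one year; includes Feb 29, 2072) → Jun 26, 2072 (90 left).
Jun has 30 days: +5 → Jul 1, 2072 (85 left).
Jul has 31 days: +31 → Aug 1, 2072 (54 left).
Aug has 31 days: +31 → Sep 1, 2072 (23 left).
+23 → Sep 24, 2072.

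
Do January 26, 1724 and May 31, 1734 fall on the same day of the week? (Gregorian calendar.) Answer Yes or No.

From Jan 26, 1724 to May 31, 1734 is 3778 days.
3778 mod 7 = 5, so they are different weekdays.
(Jan 26, 1724 is a Wednesday; May 31, 1734 is a Monday.)

No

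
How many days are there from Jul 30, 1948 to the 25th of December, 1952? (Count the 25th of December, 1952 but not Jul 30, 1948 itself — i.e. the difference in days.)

Jul 30, 1948 → Jul 30, 1949: 365 days.
Jul 30, 1949 → Jul 30, 1950: 365 days.
Jul 30, 1950 → Jul 30, 1951: 365 days.
Jul 30, 1951 → Jul 30, 1952: 366 days (Feb 29, 1952 is in that span).
Jul 30, 1952 → Aug 30, 1952: 31 days (July has 31).
Aug 30, 1952 → Sep 30, 1952: 31 days (August has 31).
Sep 30, 1952 → Oct 30, 1952: 30 days (September has 30).
Oct 30, 1952 → Nov 30, 1952: 31 days (October has 31).
Nov 30, 1952 → Dec 25, 1952: 25 days.
Total: 1609 days.

1609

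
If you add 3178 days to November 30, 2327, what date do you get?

+366 (one year; includes Feb 29, 2328) → Nov 30, 2328 (2812 left).
+365 (one year) → Nov 30, 2329 (2447 left).
+365 (one year) → Nov 30, 2330 (2082 left).
+365 (one year) → Nov 30, 2331 (1717 left).
+366 (one year; includes Feb 29, 2332) → Nov 30, 2332 (1351 left).
+365 (one year) → Nov 30, 2333 (986 left).
+365 (one year) → Nov 30, 2334 (621 left).
+365 (one year) → Nov 30, 2335 (256 left).
Nov has 30 days: +1 → Dec 1, 2335 (255 left).
Dec has 31 days: +31 → Jan 1, 2336 (224 left).
Jan has 31 days: +31 → Feb 1, 2336 (193 left).
Feb has 29 days: +29 → Mar 1, 2336 (164 left).
Mar has 31 days: +31 → Apr 1, 2336 (133 left).
Apr has 30 days: +30 → May 1, 2336 (103 left).
May has 31 days: +31 → Jun 1, 2336 (72 left).
Jun has 30 days: +30 → Jul 1, 2336 (42 left).
Jul has 31 days: +31 → Aug 1, 2336 (11 left).
+11 → Aug 12, 2336.

August 12, 2336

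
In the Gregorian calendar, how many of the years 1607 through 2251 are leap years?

Multiples of 4 in [1607,2251]: 161.
Of those, multiples of 100: 6 (not leap unless ÷400).
Multiples of 400: 1.
Leap years = 161 − 6 + 1 = 156.

156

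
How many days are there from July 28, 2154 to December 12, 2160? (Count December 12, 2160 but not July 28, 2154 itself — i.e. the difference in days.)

2329

Jul 28, 2154 → Jul 28, 2155: 365 days.
Jul 28, 2155 → Jul 28, 2156: 366 days (Feb 29, 2156 is in that span).
Jul 28, 2156 → Jul 28, 2157: 365 days.
Jul 28, 2157 → Jul 28, 2158: 365 days.
Jul 28, 2158 → Jul 28, 2159: 365 days.
Jul 28, 2159 → Jul 28, 2160: 366 days (Feb 29, 2160 is in that span).
Jul 28, 2160 → Aug 28, 2160: 31 days (July has 31).
Aug 28, 2160 → Sep 28, 2160: 31 days (August has 31).
Sep 28, 2160 → Oct 28, 2160: 30 days (September has 30).
Oct 28, 2160 → Nov 28, 2160: 31 days (October has 31).
Nov 28, 2160 → Dec 12, 2160: 14 days.
Total: 2329 days.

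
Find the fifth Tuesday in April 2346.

April 30, 2346

April 1, 2346 is a Monday.
The first Tuesday is therefore April 2 (1 days later).
The fifth Tuesday is 2 + 4×7 = April 30.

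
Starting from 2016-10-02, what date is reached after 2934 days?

October 14, 2024

+365 (one year) → Oct 2, 2017 (2569 left).
+365 (one year) → Oct 2, 2018 (2204 left).
+365 (one year) → Oct 2, 2019 (1839 left).
+366 (one year; includes Feb 29, 2020) → Oct 2, 2020 (1473 left).
+365 (one year) → Oct 2, 2021 (1108 left).
+365 (one year) → Oct 2, 2022 (743 left).
+365 (one year) → Oct 2, 2023 (378 left).
Oct has 31 days: +30 → Nov 1, 2023 (348 left).
Nov has 30 days: +30 → Dec 1, 2023 (318 left).
Dec has 31 days: +31 → Jan 1, 2024 (287 left).
Jan has 31 days: +31 → Feb 1, 2024 (256 left).
Feb has 29 days: +29 → Mar 1, 2024 (227 left).
Mar has 31 days: +31 → Apr 1, 2024 (196 left).
Apr has 30 days: +30 → May 1, 2024 (166 left).
May has 31 days: +31 → Jun 1, 2024 (135 left).
Jun has 30 days: +30 → Jul 1, 2024 (105 left).
Jul has 31 days: +31 → Aug 1, 2024 (74 left).
Aug has 31 days: +31 → Sep 1, 2024 (43 left).
Sep has 30 days: +30 → Oct 1, 2024 (13 left).
+13 → Oct 14, 2024.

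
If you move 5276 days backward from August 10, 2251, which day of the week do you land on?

Tuesday

Aug 10, 2251 is a Sunday.
5276 mod 7 = 5, so 5276 days before a Sunday is Sunday − 5 = Tuesday.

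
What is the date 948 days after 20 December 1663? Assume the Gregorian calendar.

July 25, 1666

+366 (one year; includes Feb 29, 1664) → Dec 20, 1664 (582 left).
+365 (one year) → Dec 20, 1665 (217 left).
Dec has 31 days: +12 → Jan 1, 1666 (205 left).
Jan has 31 days: +31 → Feb 1, 1666 (174 left).
Feb has 28 days: +28 → Mar 1, 1666 (146 left).
Mar has 31 days: +31 → Apr 1, 1666 (115 left).
Apr has 30 days: +30 → May 1, 1666 (85 left).
May has 31 days: +31 → Jun 1, 1666 (54 left).
Jun has 30 days: +30 → Jul 1, 1666 (24 left).
+24 → Jul 25, 1666.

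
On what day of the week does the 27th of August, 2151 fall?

Doomsday rule: the anchor day for the 2100s is Sunday. For year 51: 51÷12 = 4 r 3, and 3÷4 = 0, so 4+3+0 = 7.
Sunday + 7 ≡ Sunday — that's 2151's doomsday.
In August the doomsday date is Aug 8.
Aug 27 is 19 days after Aug 8; 19 mod 7 = 5, so Sunday + 5 = Friday.

Friday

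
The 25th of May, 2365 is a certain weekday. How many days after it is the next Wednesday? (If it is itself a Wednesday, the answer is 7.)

1

May 25, 2365 is a Tuesday.
From Tuesday to the next Wednesday is 1 day.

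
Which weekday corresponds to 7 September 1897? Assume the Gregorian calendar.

Doomsday rule: the anchor day for the 1800s is Friday. For year 97: 97÷12 = 8 r 1, and 1÷4 = 0, so 8+1+0 = 9.
Friday + 9 ≡ Sunday — that's 1897's doomsday.
In September the doomsday date is Sep 5.
Sep 7 is 2 days after Sep 5; 2 mod 7 = 2, so Sunday + 2 = Tuesday.

Tuesday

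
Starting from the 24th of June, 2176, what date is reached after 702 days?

+365 (one year) → Jun 24, 2177 (337 left).
Jun has 30 days: +7 → Jul 1, 2177 (330 left).
Jul has 31 days: +31 → Aug 1, 2177 (299 left).
Aug has 31 days: +31 → Sep 1, 2177 (268 left).
Sep has 30 days: +30 → Oct 1, 2177 (238 left).
Oct has 31 days: +31 → Nov 1, 2177 (207 left).
Nov has 30 days: +30 → Dec 1, 2177 (177 left).
Dec has 31 days: +31 → Jan 1, 2178 (146 left).
Jan has 31 days: +31 → Feb 1, 2178 (115 left).
Feb has 28 days: +28 → Mar 1, 2178 (87 left).
Mar has 31 days: +31 → Apr 1, 2178 (56 left).
Apr has 30 days: +30 → May 1, 2178 (26 left).
+26 → May 27, 2178.

May 27, 2178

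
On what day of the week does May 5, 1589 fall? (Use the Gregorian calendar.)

Friday

Doomsday rule: the anchor day for the 1500s is Wednesday. For year 89: 89÷12 = 7 r 5, and 5÷4 = 1, so 7+5+1 = 13.
Wednesday + 13 ≡ Tuesday — that's 1589's doomsday.
In May the doomsday date is May 9.
May 5 is 4 days before May 9; 4 mod 7 = 4, so Tuesday − 4 = Friday.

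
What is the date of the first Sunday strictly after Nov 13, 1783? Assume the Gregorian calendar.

Nov 13, 1783 is a Thursday.
From Thursday to the next Sunday is 3 days.
Nov 13, 1783 + 3 = Nov 16, 1783.

November 16, 1783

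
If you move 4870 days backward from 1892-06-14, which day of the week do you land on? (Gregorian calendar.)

Thursday

Jun 14, 1892 is a Tuesday.
4870 mod 7 = 5, so 4870 days before a Tuesday is Tuesday − 5 = Thursday.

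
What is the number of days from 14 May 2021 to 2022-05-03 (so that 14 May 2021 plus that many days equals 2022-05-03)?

May 14, 2021 → Jun 14, 2021: 31 days (May has 31).
Jun 14, 2021 → Jul 14, 2021: 30 days (June has 30).
Jul 14, 2021 → Aug 14, 2021: 31 days (July has 31).
Aug 14, 2021 → Sep 14, 2021: 31 days (August has 31).
Sep 14, 2021 → Oct 14, 2021: 30 days (September has 30).
Oct 14, 2021 → Nov 14, 2021: 31 days (October has 31).
Nov 14, 2021 → Dec 14, 2021: 30 days (November has 30).
Dec 14, 2021 → Jan 14, 2022: 31 days (December has 31).
Jan 14, 2022 → Feb 14, 2022: 31 days (January has 31).
Feb 14, 2022 → Mar 14, 2022: 28 days (February has 28).
Mar 14, 2022 → Apr 14, 2022: 31 days (March has 31).
Apr 14, 2022 → May 3, 2022: 19 days.
Total: 354 days.

354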